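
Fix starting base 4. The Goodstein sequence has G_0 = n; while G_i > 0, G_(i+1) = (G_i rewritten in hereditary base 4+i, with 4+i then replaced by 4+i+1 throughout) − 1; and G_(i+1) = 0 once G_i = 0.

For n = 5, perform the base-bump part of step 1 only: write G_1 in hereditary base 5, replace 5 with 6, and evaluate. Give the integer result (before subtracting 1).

(0) 5|_4 = 4 + 1 ↦ 5 + 1|_5 = 6 ⇒ 5
(1) 5|_5 = 5 ↦ 6|_6 = 6 ⇒ 5

6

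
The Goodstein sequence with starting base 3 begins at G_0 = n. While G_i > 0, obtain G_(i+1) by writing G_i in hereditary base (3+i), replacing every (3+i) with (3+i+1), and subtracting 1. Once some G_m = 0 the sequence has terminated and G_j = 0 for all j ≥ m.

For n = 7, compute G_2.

9

(0) 7|_3 = 2·3 + 1 ↦ 2·4 + 1|_4 = 9 ⇒ 8
(1) 8|_4 = 2·4 ↦ 2·5|_5 = 10 ⇒ 9
(2) 9|_5 = 5 + 4 ↦ 6 + 4|_6 = 10 ⇒ 9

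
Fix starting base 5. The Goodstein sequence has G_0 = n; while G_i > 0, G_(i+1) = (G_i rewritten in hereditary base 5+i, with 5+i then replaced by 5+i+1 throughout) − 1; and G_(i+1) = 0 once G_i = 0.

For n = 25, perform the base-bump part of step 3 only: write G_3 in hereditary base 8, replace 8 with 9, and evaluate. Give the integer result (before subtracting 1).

(0) 25|_5 = 5^2 ↦ 6^2|_6 = 36 ⇒ 35
(1) 35|_6 = 5·6 + 5 ↦ 5·7 + 5|_7 = 40 ⇒ 39
(2) 39|_7 = 5·7 + 4 ↦ 5·8 + 4|_8 = 44 ⇒ 43
(3) 43|_8 = 5·8 + 3 ↦ 5·9 + 3|_9 = 48 ⇒ 47

48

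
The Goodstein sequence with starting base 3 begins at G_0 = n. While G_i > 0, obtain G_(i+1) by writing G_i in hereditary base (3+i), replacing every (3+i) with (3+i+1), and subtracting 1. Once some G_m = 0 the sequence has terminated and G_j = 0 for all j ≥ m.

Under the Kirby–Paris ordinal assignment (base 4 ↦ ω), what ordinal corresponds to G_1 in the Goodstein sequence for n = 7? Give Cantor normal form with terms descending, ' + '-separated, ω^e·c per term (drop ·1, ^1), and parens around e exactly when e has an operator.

ω·2

G_0=7  [base 3] 2·3 + 1  →[3↦4]→  2·4 + 1 = 9  −1 ⇒ G_1=8
G_1=8  [base 4] 2·4  →[4↦5]→  2·5 = 10  −1 ⇒ G_2=9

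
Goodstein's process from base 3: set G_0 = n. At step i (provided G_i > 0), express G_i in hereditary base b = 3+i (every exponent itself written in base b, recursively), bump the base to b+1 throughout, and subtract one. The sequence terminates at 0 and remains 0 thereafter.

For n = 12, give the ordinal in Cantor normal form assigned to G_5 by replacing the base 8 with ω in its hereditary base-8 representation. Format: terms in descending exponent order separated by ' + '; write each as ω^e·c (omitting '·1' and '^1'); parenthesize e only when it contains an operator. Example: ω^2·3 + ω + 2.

ω·7 + 7

(0) 12|_3 = 3^2 + 3 ↦ 4^2 + 4|_4 = 20 ⇒ 19
(1) 19|_4 = 4^2 + 3 ↦ 5^2 + 3|_5 = 28 ⇒ 27
(2) 27|_5 = 5^2 + 2 ↦ 6^2 + 2|_6 = 38 ⇒ 37
(3) 37|_6 = 6^2 + 1 ↦ 7^2 + 1|_7 = 50 ⇒ 49
(4) 49|_7 = 7^2 ↦ 8^2|_8 = 64 ⇒ 63
(5) 63|_8 = 7·8 + 7 ↦ 7·9 + 7|_9 = 70 ⇒ 69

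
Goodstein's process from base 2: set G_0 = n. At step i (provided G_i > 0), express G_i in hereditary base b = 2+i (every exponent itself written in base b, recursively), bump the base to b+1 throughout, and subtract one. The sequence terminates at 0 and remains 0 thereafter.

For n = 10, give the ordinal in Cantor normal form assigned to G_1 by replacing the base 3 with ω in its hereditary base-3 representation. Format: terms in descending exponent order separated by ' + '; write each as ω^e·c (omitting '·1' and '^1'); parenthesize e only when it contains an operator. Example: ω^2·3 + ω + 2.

ω^(ω + 1) + 2

[0] 10 ≡ 2^(2 + 1) + 2 (base 2). Lift 3: 84. −1: 83.
[1] 83 ≡ 3^(3 + 1) + 2 (base 3). Lift 4: 1026. −1: 1025.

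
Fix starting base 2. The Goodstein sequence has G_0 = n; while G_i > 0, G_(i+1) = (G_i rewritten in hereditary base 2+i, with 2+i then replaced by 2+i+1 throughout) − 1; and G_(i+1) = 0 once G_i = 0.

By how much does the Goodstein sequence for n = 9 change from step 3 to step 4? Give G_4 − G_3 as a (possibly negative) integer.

130901

G_0=9  [base 2] 2^(2 + 1) + 1  →[2↦3]→  3^(3 + 1) + 1 = 82  −1 ⇒ G_1=81
G_1=81  [base 3] 3^(3 + 1)  →[3↦4]→  4^(4 + 1) = 1024  −1 ⇒ G_2=1023
G_2=1023  [base 4] 3·4^4 + 3·4^3 + 3·4^2 + 3·4 + 3  →[4↦5]→  3·5^5 + 3·5^3 + 3·5^2 + 3·5 + 3 = 9843  −1 ⇒ G_3=9842
G_3=9842  [base 5] 3·5^5 + 3·5^3 + 3·5^2 + 3·5 + 2  →[5↦6]→  3·6^6 + 3·6^3 + 3·6^2 + 3·6 + 2 = 140744  −1 ⇒ G_4=140743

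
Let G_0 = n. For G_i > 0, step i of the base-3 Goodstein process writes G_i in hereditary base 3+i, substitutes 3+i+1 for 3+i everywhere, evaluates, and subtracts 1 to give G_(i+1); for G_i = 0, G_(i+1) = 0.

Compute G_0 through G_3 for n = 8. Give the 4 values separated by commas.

8, 9, 10, 11

step 0: 8 = 2·3 + 2; sub 4 for 3: 2·4 + 2; = 10; G_1 = 10−1 = 9
step 1: 9 = 2·4 + 1; sub 5 for 4: 2·5 + 1; = 11; G_2 = 11−1 = 10
step 2: 10 = 2·5; sub 6 for 5: 2·6; = 12; G_3 = 12−1 = 11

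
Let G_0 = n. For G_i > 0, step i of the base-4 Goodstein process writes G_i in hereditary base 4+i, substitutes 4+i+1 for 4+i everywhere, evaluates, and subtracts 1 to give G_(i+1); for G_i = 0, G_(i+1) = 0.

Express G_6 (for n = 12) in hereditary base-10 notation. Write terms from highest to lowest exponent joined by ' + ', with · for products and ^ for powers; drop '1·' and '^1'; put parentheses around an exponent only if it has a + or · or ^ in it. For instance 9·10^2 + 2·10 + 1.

10 + 9

base 4: 12 = 3·4; at 5: 3·5 = 15; next = 14
base 5: 14 = 2·5 + 4; at 6: 2·6 + 4 = 16; next = 15
base 6: 15 = 2·6 + 3; at 7: 2·7 + 3 = 17; next = 16
base 7: 16 = 2·7 + 2; at 8: 2·8 + 2 = 18; next = 17
base 8: 17 = 2·8 + 1; at 9: 2·9 + 1 = 19; next = 18
base 9: 18 = 2·9; at 10: 2·10 = 20; next = 19
base 10: 19 = 10 + 9; at 11: 11 + 9 = 20; next = 19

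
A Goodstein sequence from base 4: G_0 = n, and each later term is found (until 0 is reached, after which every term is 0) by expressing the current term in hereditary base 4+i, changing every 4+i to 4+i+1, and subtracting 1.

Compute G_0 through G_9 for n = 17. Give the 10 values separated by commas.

[0] 17 ≡ 4^2 + 1 (base 4). Lift 5: 26. −1: 25.
[1] 25 ≡ 5^2 (base 5). Lift 6: 36. −1: 35.
[2] 35 ≡ 5·6 + 5 (base 6). Lift 7: 40. −1: 39.
[3] 39 ≡ 5·7 + 4 (base 7). Lift 8: 44. −1: 43.
[4] 43 ≡ 5·8 + 3 (base 8). Lift 9: 48. −1: 47.
[5] 47 ≡ 5·9 + 2 (base 9). Lift 10: 52. −1: 51.
[6] 51 ≡ 5·10 + 1 (base 10). Lift 11: 56. −1: 55.
[7] 55 ≡ 5·11 (base 11). Lift 12: 60. −1: 59.
[8] 59 ≡ 4·12 + 11 (base 12). Lift 13: 63. −1: 62.

17, 25, 35, 39, 43, 47, 51, 55, 59, 62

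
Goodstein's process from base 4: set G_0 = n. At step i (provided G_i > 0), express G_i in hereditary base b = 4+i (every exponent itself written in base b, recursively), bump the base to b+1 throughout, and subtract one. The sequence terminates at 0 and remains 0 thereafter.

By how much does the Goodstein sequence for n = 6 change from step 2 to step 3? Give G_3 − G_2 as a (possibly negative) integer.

0

(0) 6|_4 = 4 + 2 ↦ 5 + 2|_5 = 7 ⇒ 6
(1) 6|_5 = 5 + 1 ↦ 6 + 1|_6 = 7 ⇒ 6
(2) 6|_6 = 6 ↦ 7|_7 = 7 ⇒ 6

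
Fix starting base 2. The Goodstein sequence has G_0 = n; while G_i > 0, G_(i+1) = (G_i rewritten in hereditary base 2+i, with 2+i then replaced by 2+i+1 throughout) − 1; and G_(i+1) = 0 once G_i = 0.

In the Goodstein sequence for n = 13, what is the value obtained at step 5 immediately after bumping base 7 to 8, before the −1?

i=0: 13 = 2^(2 + 1) + 2^2 + 1 (b=2); 2→3: 3^(3 + 1) + 3^3 + 1 = 109; 109−1 = 108
i=1: 108 = 3^(3 + 1) + 3^3 (b=3); 3→4: 4^(4 + 1) + 4^4 = 1280; 1280−1 = 1279
i=2: 1279 = 4^(4 + 1) + 3·4^3 + 3·4^2 + 3·4 + 3 (b=4); 4→5: 5^(5 + 1) + 3·5^3 + 3·5^2 + 3·5 + 3 = 16093; 16093−1 = 16092
i=3: 16092 = 5^(5 + 1) + 3·5^3 + 3·5^2 + 3·5 + 2 (b=5); 5→6: 6^(6 + 1) + 3·6^3 + 3·6^2 + 3·6 + 2 = 280712; 280712−1 = 280711
i=4: 280711 = 6^(6 + 1) + 3·6^3 + 3·6^2 + 3·6 + 1 (b=6); 6→7: 7^(7 + 1) + 3·7^3 + 3·7^2 + 3·7 + 1 = 5765999; 5765999−1 = 5765998

134219480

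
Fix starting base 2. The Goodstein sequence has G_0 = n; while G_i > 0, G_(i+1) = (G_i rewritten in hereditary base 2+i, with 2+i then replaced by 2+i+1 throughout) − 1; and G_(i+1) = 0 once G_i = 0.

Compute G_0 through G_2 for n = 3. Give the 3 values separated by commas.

3, 3, 3

G_0=3  [base 2] 2 + 1  →[2↦3]→  3 + 1 = 4  −1 ⇒ G_1=3
G_1=3  [base 3] 3  →[3↦4]→  4 = 4  −1 ⇒ G_2=3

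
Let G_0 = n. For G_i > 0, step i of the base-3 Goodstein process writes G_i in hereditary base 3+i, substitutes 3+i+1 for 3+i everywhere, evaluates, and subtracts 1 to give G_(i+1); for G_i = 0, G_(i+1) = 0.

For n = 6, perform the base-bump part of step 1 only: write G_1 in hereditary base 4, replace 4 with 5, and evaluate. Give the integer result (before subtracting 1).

8

step 0: 6 = 2·3; sub 4 for 3: 2·4; = 8; G_1 = 8−1 = 7
step 1: 7 = 4 + 3; sub 5 for 4: 5 + 3; = 8; G_2 = 8−1 = 7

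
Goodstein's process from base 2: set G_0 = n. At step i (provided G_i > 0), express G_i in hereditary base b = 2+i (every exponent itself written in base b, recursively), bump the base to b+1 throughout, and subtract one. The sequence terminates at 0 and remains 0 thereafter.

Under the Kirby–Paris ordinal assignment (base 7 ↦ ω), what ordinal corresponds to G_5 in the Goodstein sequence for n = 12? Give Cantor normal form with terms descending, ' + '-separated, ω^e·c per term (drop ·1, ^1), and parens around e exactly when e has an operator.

ω^(ω + 1) + ω^2·2 + ω + 4

base 2: 12 = 2^(2 + 1) + 2^2; at 3: 3^(3 + 1) + 3^3 = 108; next = 107
base 3: 107 = 3^(3 + 1) + 2·3^2 + 2·3 + 2; at 4: 4^(4 + 1) + 2·4^2 + 2·4 + 2 = 1066; next = 1065
base 4: 1065 = 4^(4 + 1) + 2·4^2 + 2·4 + 1; at 5: 5^(5 + 1) + 2·5^2 + 2·5 + 1 = 15686; next = 15685
base 5: 15685 = 5^(5 + 1) + 2·5^2 + 2·5; at 6: 6^(6 + 1) + 2·6^2 + 2·6 = 280020; next = 280019
base 6: 280019 = 6^(6 + 1) + 2·6^2 + 6 + 5; at 7: 7^(7 + 1) + 2·7^2 + 7 + 5 = 5764911; next = 5764910
base 7: 5764910 = 7^(7 + 1) + 2·7^2 + 7 + 4; at 8: 8^(8 + 1) + 2·8^2 + 8 + 4 = 134217868; next = 134217867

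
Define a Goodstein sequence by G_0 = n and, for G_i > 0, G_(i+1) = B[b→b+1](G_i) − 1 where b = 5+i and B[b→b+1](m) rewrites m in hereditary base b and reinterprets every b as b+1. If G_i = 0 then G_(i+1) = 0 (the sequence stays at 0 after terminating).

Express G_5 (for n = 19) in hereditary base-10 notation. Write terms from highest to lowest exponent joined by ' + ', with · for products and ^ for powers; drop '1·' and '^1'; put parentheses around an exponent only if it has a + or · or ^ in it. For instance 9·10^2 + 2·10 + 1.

(0) 19|_5 = 3·5 + 4 ↦ 3·6 + 4|_6 = 22 ⇒ 21
(1) 21|_6 = 3·6 + 3 ↦ 3·7 + 3|_7 = 24 ⇒ 23
(2) 23|_7 = 3·7 + 2 ↦ 3·8 + 2|_8 = 26 ⇒ 25
(3) 25|_8 = 3·8 + 1 ↦ 3·9 + 1|_9 = 28 ⇒ 27
(4) 27|_9 = 3·9 ↦ 3·10|_10 = 30 ⇒ 29
(5) 29|_10 = 2·10 + 9 ↦ 2·11 + 9|_11 = 31 ⇒ 30

2·10 + 9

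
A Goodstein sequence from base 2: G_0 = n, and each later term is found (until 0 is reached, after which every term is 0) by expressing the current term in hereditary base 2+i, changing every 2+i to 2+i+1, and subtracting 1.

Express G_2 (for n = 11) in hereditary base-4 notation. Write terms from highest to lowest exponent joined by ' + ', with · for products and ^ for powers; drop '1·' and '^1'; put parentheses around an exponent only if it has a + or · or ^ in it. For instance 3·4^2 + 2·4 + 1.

4^(4 + 1) + 3

base 2: 11 = 2^(2 + 1) + 2 + 1; at 3: 3^(3 + 1) + 3 + 1 = 85; next = 84
base 3: 84 = 3^(3 + 1) + 3; at 4: 4^(4 + 1) + 4 = 1028; next = 1027
base 4: 1027 = 4^(4 + 1) + 3; at 5: 5^(5 + 1) + 3 = 15628; next = 15627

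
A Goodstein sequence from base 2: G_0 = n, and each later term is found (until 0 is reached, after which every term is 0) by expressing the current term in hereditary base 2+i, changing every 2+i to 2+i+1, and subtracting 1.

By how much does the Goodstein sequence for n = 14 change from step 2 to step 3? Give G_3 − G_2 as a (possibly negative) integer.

17469

[0] 14 ≡ 2^(2 + 1) + 2^2 + 2 (base 2). Lift 3: 111. −1: 110.
[1] 110 ≡ 3^(3 + 1) + 3^3 + 2 (base 3). Lift 4: 1282. −1: 1281.
[2] 1281 ≡ 4^(4 + 1) + 4^4 + 1 (base 4). Lift 5: 18751. −1: 18750.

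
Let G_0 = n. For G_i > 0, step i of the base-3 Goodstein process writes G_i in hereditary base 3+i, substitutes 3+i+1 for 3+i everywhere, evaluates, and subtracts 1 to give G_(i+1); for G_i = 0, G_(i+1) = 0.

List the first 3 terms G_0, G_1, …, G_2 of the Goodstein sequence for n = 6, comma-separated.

6, 7, 7

G_0 = 6. HB_3(6) = 2·3. Bump = 8. G_1 = 7.
G_1 = 7. HB_4(7) = 4 + 3. Bump = 8. G_2 = 7.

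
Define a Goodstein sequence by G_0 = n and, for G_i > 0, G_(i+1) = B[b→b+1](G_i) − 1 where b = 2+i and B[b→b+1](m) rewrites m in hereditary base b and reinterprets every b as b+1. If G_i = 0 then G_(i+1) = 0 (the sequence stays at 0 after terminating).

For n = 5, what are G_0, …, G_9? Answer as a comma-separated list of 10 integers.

5, 27, 255, 467, 775, 1197, 1751, 2454, 3325, 4382

G_0=5  [base 2] 2^2 + 1  →[2↦3]→  3^3 + 1 = 28  −1 ⇒ G_1=27
G_1=27  [base 3] 3^3  →[3↦4]→  4^4 = 256  −1 ⇒ G_2=255
G_2=255  [base 4] 3·4^3 + 3·4^2 + 3·4 + 3  →[4↦5]→  3·5^3 + 3·5^2 + 3·5 + 3 = 468  −1 ⇒ G_3=467
G_3=467  [base 5] 3·5^3 + 3·5^2 + 3·5 + 2  →[5↦6]→  3·6^3 + 3·6^2 + 3·6 + 2 = 776  −1 ⇒ G_4=775
G_4=775  [base 6] 3·6^3 + 3·6^2 + 3·6 + 1  →[6↦7]→  3·7^3 + 3·7^2 + 3·7 + 1 = 1198  −1 ⇒ G_5=1197
G_5=1197  [base 7] 3·7^3 + 3·7^2 + 3·7  →[7↦8]→  3·8^3 + 3·8^2 + 3·8 = 1752  −1 ⇒ G_6=1751
G_6=1751  [base 8] 3·8^3 + 3·8^2 + 2·8 + 7  →[8↦9]→  3·9^3 + 3·9^2 + 2·9 + 7 = 2455  −1 ⇒ G_7=2454
G_7=2454  [base 9] 3·9^3 + 3·9^2 + 2·9 + 6  →[9↦10]→  3·10^3 + 3·10^2 + 2·10 + 6 = 3326  −1 ⇒ G_8=3325
G_8=3325  [base 10] 3·10^3 + 3·10^2 + 2·10 + 5  →[10↦11]→  3·11^3 + 3·11^2 + 2·11 + 5 = 4383  −1 ⇒ G_9=4382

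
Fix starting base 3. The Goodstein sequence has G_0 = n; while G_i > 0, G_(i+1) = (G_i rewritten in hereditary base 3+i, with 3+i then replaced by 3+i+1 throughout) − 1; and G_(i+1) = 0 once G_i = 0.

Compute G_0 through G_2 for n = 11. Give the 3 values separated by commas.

(0) 11|_3 = 3^2 + 2 ↦ 4^2 + 2|_4 = 18 ⇒ 17
(1) 17|_4 = 4^2 + 1 ↦ 5^2 + 1|_5 = 26 ⇒ 25

11, 17, 25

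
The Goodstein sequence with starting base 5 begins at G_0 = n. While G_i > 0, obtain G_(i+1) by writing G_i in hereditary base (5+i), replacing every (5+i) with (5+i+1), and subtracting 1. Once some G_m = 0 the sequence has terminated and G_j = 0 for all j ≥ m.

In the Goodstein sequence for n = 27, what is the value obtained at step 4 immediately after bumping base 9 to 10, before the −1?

76

G_0=27  [base 5] 5^2 + 2  →[5↦6]→  6^2 + 2 = 38  −1 ⇒ G_1=37
G_1=37  [base 6] 6^2 + 1  →[6↦7]→  7^2 + 1 = 50  −1 ⇒ G_2=49
G_2=49  [base 7] 7^2  →[7↦8]→  8^2 = 64  −1 ⇒ G_3=63
G_3=63  [base 8] 7·8 + 7  →[8↦9]→  7·9 + 7 = 70  −1 ⇒ G_4=69
G_4=69  [base 9] 7·9 + 6  →[9↦10]→  7·10 + 6 = 76  −1 ⇒ G_5=75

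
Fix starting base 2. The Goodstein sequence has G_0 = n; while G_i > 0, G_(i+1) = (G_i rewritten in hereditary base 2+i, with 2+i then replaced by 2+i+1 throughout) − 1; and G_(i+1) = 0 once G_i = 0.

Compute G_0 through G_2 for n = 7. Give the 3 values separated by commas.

7 —HB2→ 2^2 + 2 + 1 —bump→ 3^3 + 3 + 1 = 31 —(−1)→ 30
30 —HB3→ 3^3 + 3 —bump→ 4^4 + 4 = 260 —(−1)→ 259

7, 30, 259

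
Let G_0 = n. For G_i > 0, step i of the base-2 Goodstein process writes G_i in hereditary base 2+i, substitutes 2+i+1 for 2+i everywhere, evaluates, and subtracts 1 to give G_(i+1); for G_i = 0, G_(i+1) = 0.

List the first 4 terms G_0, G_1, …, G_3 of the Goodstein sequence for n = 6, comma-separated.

i=0: 6 = 2^2 + 2 (b=2); 2→3: 3^3 + 3 = 30; 30−1 = 29
i=1: 29 = 3^3 + 2 (b=3); 3→4: 4^4 + 2 = 258; 258−1 = 257
i=2: 257 = 4^4 + 1 (b=4); 4→5: 5^5 + 1 = 3126; 3126−1 = 3125

6, 29, 257, 3125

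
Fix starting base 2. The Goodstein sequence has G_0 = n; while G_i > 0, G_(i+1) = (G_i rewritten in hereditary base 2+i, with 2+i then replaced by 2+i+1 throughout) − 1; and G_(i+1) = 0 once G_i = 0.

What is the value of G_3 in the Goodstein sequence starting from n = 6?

3125

G_0 = 6. HB_2(6) = 2^2 + 2. Bump = 30. G_1 = 29.
G_1 = 29. HB_3(29) = 3^3 + 2. Bump = 258. G_2 = 257.
G_2 = 257. HB_4(257) = 4^4 + 1. Bump = 3126. G_3 = 3125.
G_3 = 3125. HB_5(3125) = 5^5. Bump = 46656. G_4 = 46655.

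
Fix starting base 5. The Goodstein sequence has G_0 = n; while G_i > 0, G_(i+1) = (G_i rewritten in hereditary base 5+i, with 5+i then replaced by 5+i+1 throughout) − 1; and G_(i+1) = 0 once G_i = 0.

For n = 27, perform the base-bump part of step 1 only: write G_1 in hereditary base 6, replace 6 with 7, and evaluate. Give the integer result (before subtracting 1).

50

G_0 = 27. HB_5(27) = 5^2 + 2. Bump = 38. G_1 = 37.
G_1 = 37. HB_6(37) = 6^2 + 1. Bump = 50. G_2 = 49.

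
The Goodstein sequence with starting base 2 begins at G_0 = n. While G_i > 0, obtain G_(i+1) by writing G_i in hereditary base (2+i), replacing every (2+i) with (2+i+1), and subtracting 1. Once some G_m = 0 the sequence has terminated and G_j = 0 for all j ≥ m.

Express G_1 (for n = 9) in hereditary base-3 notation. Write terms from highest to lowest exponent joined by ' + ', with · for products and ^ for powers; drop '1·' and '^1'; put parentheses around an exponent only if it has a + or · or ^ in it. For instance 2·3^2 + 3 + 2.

i=0: 9 = 2^(2 + 1) + 1 (b=2); 2→3: 3^(3 + 1) + 1 = 82; 82−1 = 81
i=1: 81 = 3^(3 + 1) (b=3); 3→4: 4^(4 + 1) = 1024; 1024−1 = 1023

3^(3 + 1)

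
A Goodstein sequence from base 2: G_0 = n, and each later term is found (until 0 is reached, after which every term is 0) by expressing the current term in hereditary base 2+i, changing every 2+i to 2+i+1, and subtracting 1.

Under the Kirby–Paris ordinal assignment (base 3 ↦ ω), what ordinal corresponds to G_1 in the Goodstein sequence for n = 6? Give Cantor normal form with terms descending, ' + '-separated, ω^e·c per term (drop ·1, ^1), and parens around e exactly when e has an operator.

(0) 6|_2 = 2^2 + 2 ↦ 3^3 + 3|_3 = 30 ⇒ 29
(1) 29|_3 = 3^3 + 2 ↦ 4^4 + 2|_4 = 258 ⇒ 257

ω^ω + 2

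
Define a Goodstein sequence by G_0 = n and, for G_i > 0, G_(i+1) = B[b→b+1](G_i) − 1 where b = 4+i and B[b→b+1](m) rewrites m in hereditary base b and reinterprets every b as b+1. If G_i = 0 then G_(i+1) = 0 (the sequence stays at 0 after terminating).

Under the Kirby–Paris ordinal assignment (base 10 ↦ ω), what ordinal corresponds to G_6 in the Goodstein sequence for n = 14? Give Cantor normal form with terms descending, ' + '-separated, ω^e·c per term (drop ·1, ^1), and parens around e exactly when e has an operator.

ω·2 + 3

14 —HB4→ 3·4 + 2 —bump→ 3·5 + 2 = 17 —(−1)→ 16
16 —HB5→ 3·5 + 1 —bump→ 3·6 + 1 = 19 —(−1)→ 18
18 —HB6→ 3·6 —bump→ 3·7 = 21 —(−1)→ 20
20 —HB7→ 2·7 + 6 —bump→ 2·8 + 6 = 22 —(−1)→ 21
21 —HB8→ 2·8 + 5 —bump→ 2·9 + 5 = 23 —(−1)→ 22
22 —HB9→ 2·9 + 4 —bump→ 2·10 + 4 = 24 —(−1)→ 23
23 —HB10→ 2·10 + 3 —bump→ 2·11 + 3 = 25 —(−1)→ 24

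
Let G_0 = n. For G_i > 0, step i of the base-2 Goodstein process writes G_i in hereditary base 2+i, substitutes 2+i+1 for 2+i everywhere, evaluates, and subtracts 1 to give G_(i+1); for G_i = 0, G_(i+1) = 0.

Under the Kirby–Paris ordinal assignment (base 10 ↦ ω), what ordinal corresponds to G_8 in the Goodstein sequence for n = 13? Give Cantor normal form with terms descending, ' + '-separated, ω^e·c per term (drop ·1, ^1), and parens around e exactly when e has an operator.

ω^(ω + 1) + ω^3·3 + ω^2·3 + ω·2 + 5

[0] 13 ≡ 2^(2 + 1) + 2^2 + 1 (base 2). Lift 3: 109. −1: 108.
[1] 108 ≡ 3^(3 + 1) + 3^3 (base 3). Lift 4: 1280. −1: 1279.
[2] 1279 ≡ 4^(4 + 1) + 3·4^3 + 3·4^2 + 3·4 + 3 (base 4). Lift 5: 16093. −1: 16092.
[3] 16092 ≡ 5^(5 + 1) + 3·5^3 + 3·5^2 + 3·5 + 2 (base 5). Lift 6: 280712. −1: 280711.
[4] 280711 ≡ 6^(6 + 1) + 3·6^3 + 3·6^2 + 3·6 + 1 (base 6). Lift 7: 5765999. −1: 5765998.
[5] 5765998 ≡ 7^(7 + 1) + 3·7^3 + 3·7^2 + 3·7 (base 7). Lift 8: 134219480. −1: 134219479.
[6] 134219479 ≡ 8^(8 + 1) + 3·8^3 + 3·8^2 + 2·8 + 7 (base 8). Lift 9: 3486786856. −1: 3486786855.
[7] 3486786855 ≡ 9^(9 + 1) + 3·9^3 + 3·9^2 + 2·9 + 6 (base 9). Lift 10: 100000003326. −1: 100000003325.
[8] 100000003325 ≡ 10^(10 + 1) + 3·10^3 + 3·10^2 + 2·10 + 5 (base 10). Lift 11: 3138428381104. −1: 3138428381103.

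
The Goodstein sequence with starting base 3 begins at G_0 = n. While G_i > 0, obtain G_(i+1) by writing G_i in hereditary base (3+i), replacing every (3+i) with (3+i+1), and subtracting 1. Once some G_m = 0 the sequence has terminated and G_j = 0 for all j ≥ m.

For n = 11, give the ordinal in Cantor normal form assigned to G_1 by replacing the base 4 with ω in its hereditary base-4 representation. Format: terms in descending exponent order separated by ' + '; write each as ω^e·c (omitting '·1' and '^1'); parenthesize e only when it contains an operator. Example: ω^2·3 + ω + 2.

ω^2 + 1

G_0=11  [base 3] 3^2 + 2  →[3↦4]→  4^2 + 2 = 18  −1 ⇒ G_1=17
G_1=17  [base 4] 4^2 + 1  →[4↦5]→  5^2 + 1 = 26  −1 ⇒ G_2=25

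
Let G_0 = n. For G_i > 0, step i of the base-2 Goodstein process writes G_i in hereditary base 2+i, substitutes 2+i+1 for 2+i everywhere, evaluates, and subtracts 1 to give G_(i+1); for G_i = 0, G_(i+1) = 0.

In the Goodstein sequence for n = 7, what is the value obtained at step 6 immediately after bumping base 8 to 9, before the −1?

37665880

base 2: 7 = 2^2 + 2 + 1; at 3: 3^3 + 3 + 1 = 31; next = 30
base 3: 30 = 3^3 + 3; at 4: 4^4 + 4 = 260; next = 259
base 4: 259 = 4^4 + 3; at 5: 5^5 + 3 = 3128; next = 3127
base 5: 3127 = 5^5 + 2; at 6: 6^6 + 2 = 46658; next = 46657
base 6: 46657 = 6^6 + 1; at 7: 7^7 + 1 = 823544; next = 823543
base 7: 823543 = 7^7; at 8: 8^8 = 16777216; next = 16777215
base 8: 16777215 = 7·8^7 + 7·8^6 + 7·8^5 + 7·8^4 + 7·8^3 + 7·8^2 + 7·8 + 7; at 9: 7·9^7 + 7·9^6 + 7·9^5 + 7·9^4 + 7·9^3 + 7·9^2 + 7·9 + 7 = 37665880; next = 37665879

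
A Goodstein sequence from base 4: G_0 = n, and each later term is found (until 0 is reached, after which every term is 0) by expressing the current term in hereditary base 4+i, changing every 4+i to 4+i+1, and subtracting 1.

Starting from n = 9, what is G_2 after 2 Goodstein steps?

11

i=0: 9 = 2·4 + 1 (b=4); 4→5: 2·5 + 1 = 11; 11−1 = 10
i=1: 10 = 2·5 (b=5); 5→6: 2·6 = 12; 12−1 = 11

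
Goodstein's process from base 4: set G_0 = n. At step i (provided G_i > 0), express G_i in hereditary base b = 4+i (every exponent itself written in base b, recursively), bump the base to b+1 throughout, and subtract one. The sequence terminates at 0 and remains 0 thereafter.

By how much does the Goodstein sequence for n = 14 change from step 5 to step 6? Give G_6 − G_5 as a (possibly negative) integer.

1

base 4: 14 = 3·4 + 2; at 5: 3·5 + 2 = 17; next = 16
base 5: 16 = 3·5 + 1; at 6: 3·6 + 1 = 19; next = 18
base 6: 18 = 3·6; at 7: 3·7 = 21; next = 20
base 7: 20 = 2·7 + 6; at 8: 2·8 + 6 = 22; next = 21
base 8: 21 = 2·8 + 5; at 9: 2·9 + 5 = 23; next = 22
base 9: 22 = 2·9 + 4; at 10: 2·10 + 4 = 24; next = 23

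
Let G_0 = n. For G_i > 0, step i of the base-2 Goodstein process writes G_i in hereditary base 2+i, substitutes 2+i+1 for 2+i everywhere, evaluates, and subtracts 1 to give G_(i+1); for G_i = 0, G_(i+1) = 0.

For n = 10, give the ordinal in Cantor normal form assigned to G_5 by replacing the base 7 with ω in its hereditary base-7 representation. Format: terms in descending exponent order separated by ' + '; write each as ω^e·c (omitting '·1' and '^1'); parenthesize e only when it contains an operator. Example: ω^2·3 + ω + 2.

ω^ω·5 + ω^5·5 + ω^4·5 + ω^3·5 + ω^2·5 + ω·5 + 4

G_0 = 10. HB_2(10) = 2^(2 + 1) + 2. Bump = 84. G_1 = 83.
G_1 = 83. HB_3(83) = 3^(3 + 1) + 2. Bump = 1026. G_2 = 1025.
G_2 = 1025. HB_4(1025) = 4^(4 + 1) + 1. Bump = 15626. G_3 = 15625.
G_3 = 15625. HB_5(15625) = 5^(5 + 1). Bump = 279936. G_4 = 279935.
G_4 = 279935. HB_6(279935) = 5·6^6 + 5·6^5 + 5·6^4 + 5·6^3 + 5·6^2 + 5·6 + 5. Bump = 4215755. G_5 = 4215754.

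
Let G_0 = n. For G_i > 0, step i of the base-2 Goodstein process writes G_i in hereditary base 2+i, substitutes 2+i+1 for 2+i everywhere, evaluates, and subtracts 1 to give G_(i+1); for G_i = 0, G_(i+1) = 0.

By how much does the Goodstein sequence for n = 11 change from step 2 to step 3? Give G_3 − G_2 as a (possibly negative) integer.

14600

11 —HB2→ 2^(2 + 1) + 2 + 1 —bump→ 3^(3 + 1) + 3 + 1 = 85 —(−1)→ 84
84 —HB3→ 3^(3 + 1) + 3 —bump→ 4^(4 + 1) + 4 = 1028 —(−1)→ 1027
1027 —HB4→ 4^(4 + 1) + 3 —bump→ 5^(5 + 1) + 3 = 15628 —(−1)→ 15627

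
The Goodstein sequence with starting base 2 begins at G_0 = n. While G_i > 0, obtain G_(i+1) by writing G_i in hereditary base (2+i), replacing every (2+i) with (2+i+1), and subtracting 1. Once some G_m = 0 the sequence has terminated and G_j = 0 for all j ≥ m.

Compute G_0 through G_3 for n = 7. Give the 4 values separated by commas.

7, 30, 259, 3127

i=0: 7 = 2^2 + 2 + 1 (b=2); 2→3: 3^3 + 3 + 1 = 31; 31−1 = 30
i=1: 30 = 3^3 + 3 (b=3); 3→4: 4^4 + 4 = 260; 260−1 = 259
i=2: 259 = 4^4 + 3 (b=4); 4→5: 5^5 + 3 = 3128; 3128−1 = 3127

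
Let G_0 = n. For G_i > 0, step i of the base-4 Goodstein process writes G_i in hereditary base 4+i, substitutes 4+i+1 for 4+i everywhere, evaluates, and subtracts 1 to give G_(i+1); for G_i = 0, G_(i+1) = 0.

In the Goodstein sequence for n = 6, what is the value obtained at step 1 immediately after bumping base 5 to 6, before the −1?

step 0: 6 = 4 + 2; sub 5 for 4: 5 + 2; = 7; G_1 = 7−1 = 6
step 1: 6 = 5 + 1; sub 6 for 5: 6 + 1; = 7; G_2 = 7−1 = 6

7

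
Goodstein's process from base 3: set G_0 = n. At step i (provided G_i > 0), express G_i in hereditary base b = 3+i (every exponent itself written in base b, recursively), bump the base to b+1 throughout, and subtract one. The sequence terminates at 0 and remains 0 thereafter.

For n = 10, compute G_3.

base 3: 10 = 3^2 + 1; at 4: 4^2 + 1 = 17; next = 16
base 4: 16 = 4^2; at 5: 5^2 = 25; next = 24
base 5: 24 = 4·5 + 4; at 6: 4·6 + 4 = 28; next = 27
base 6: 27 = 4·6 + 3; at 7: 4·7 + 3 = 31; next = 30

27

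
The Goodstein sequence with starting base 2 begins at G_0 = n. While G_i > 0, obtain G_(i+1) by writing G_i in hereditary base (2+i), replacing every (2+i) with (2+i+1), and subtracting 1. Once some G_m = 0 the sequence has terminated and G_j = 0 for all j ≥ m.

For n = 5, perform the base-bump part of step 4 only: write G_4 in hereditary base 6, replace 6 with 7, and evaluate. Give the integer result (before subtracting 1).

step 0: 5 = 2^2 + 1; sub 3 for 2: 3^3 + 1; = 28; G_1 = 28−1 = 27
step 1: 27 = 3^3; sub 4 for 3: 4^4; = 256; G_2 = 256−1 = 255
step 2: 255 = 3·4^3 + 3·4^2 + 3·4 + 3; sub 5 for 4: 3·5^3 + 3·5^2 + 3·5 + 3; = 468; G_3 = 468−1 = 467
step 3: 467 = 3·5^3 + 3·5^2 + 3·5 + 2; sub 6 for 5: 3·6^3 + 3·6^2 + 3·6 + 2; = 776; G_4 = 776−1 = 775
step 4: 775 = 3·6^3 + 3·6^2 + 3·6 + 1; sub 7 for 6: 3·7^3 + 3·7^2 + 3·7 + 1; = 1198; G_5 = 1198−1 = 1197

1198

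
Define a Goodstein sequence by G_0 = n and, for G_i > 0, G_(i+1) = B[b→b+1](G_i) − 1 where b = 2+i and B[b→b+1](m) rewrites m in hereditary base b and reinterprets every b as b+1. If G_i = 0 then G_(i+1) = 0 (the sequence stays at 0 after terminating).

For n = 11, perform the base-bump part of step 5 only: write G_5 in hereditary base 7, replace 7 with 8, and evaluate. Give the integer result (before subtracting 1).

step 0: 11 = 2^(2 + 1) + 2 + 1; sub 3 for 2: 3^(3 + 1) + 3 + 1; = 85; G_1 = 85−1 = 84
step 1: 84 = 3^(3 + 1) + 3; sub 4 for 3: 4^(4 + 1) + 4; = 1028; G_2 = 1028−1 = 1027
step 2: 1027 = 4^(4 + 1) + 3; sub 5 for 4: 5^(5 + 1) + 3; = 15628; G_3 = 15628−1 = 15627
step 3: 15627 = 5^(5 + 1) + 2; sub 6 for 5: 6^(6 + 1) + 2; = 279938; G_4 = 279938−1 = 279937
step 4: 279937 = 6^(6 + 1) + 1; sub 7 for 6: 7^(7 + 1) + 1; = 5764802; G_5 = 5764802−1 = 5764801

134217728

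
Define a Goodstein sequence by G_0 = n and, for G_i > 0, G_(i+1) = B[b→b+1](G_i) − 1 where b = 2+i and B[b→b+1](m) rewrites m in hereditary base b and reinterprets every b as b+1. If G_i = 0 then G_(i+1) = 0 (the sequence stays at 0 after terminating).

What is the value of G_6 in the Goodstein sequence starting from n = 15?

150994943

15 —HB2→ 2^(2 + 1) + 2^2 + 2 + 1 —bump→ 3^(3 + 1) + 3^3 + 3 + 1 = 112 —(−1)→ 111
111 —HB3→ 3^(3 + 1) + 3^3 + 3 —bump→ 4^(4 + 1) + 4^4 + 4 = 1284 —(−1)→ 1283
1283 —HB4→ 4^(4 + 1) + 4^4 + 3 —bump→ 5^(5 + 1) + 5^5 + 3 = 18753 —(−1)→ 18752
18752 —HB5→ 5^(5 + 1) + 5^5 + 2 —bump→ 6^(6 + 1) + 6^6 + 2 = 326594 —(−1)→ 326593
326593 —HB6→ 6^(6 + 1) + 6^6 + 1 —bump→ 7^(7 + 1) + 7^7 + 1 = 6588345 —(−1)→ 6588344
6588344 —HB7→ 7^(7 + 1) + 7^7 —bump→ 8^(8 + 1) + 8^8 = 150994944 —(−1)→ 150994943
150994943 —HB8→ 8^(8 + 1) + 7·8^7 + 7·8^6 + 7·8^5 + 7·8^4 + 7·8^3 + 7·8^2 + 7·8 + 7 —bump→ 9^(9 + 1) + 7·9^7 + 7·9^6 + 7·9^5 + 7·9^4 + 7·9^3 + 7·9^2 + 7·9 + 7 = 3524450281 —(−1)→ 3524450280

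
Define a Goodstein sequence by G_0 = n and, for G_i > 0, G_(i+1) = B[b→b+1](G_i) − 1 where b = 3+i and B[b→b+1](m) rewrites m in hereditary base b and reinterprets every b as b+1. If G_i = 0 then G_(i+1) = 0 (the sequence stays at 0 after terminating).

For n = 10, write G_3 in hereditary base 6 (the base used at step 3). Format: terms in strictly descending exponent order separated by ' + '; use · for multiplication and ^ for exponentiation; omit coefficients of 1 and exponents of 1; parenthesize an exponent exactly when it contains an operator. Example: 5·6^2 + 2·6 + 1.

4·6 + 3

(0) 10|_3 = 3^2 + 1 ↦ 4^2 + 1|_4 = 17 ⇒ 16
(1) 16|_4 = 4^2 ↦ 5^2|_5 = 25 ⇒ 24
(2) 24|_5 = 4·5 + 4 ↦ 4·6 + 4|_6 = 28 ⇒ 27
(3) 27|_6 = 4·6 + 3 ↦ 4·7 + 3|_7 = 31 ⇒ 30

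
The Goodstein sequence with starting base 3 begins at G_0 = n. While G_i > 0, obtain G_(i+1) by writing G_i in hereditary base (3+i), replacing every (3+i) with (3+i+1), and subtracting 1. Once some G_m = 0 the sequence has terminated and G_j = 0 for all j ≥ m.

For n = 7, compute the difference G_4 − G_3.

G_0 = 7. HB_3(7) = 2·3 + 1. Bump = 9. G_1 = 8.
G_1 = 8. HB_4(8) = 2·4. Bump = 10. G_2 = 9.
G_2 = 9. HB_5(9) = 5 + 4. Bump = 10. G_3 = 9.
G_3 = 9. HB_6(9) = 6 + 3. Bump = 10. G_4 = 9.

0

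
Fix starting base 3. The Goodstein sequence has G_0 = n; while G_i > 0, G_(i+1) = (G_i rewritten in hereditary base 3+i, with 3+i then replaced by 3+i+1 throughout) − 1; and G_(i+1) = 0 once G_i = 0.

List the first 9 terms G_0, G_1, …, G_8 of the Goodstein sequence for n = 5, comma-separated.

5 —HB3→ 3 + 2 —bump→ 4 + 2 = 6 —(−1)→ 5
5 —HB4→ 4 + 1 —bump→ 5 + 1 = 6 —(−1)→ 5
5 —HB5→ 5 —bump→ 6 = 6 —(−1)→ 5
5 —HB6→ 5 —bump→ 5 = 5 —(−1)→ 4
4 —HB7→ 4 —bump→ 4 = 4 —(−1)→ 3
3 —HB8→ 3 —bump→ 3 = 3 —(−1)→ 2
2 —HB9→ 2 —bump→ 2 = 2 —(−1)→ 1
1 —HB10→ 1 —bump→ 1 = 1 —(−1)→ 0

5, 5, 5, 5, 4, 3, 2, 1, 0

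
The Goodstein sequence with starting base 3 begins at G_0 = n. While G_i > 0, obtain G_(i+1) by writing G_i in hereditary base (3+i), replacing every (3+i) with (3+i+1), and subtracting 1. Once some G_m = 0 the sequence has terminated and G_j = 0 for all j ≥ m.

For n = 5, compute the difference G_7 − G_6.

-1

(0) 5|_3 = 3 + 2 ↦ 4 + 2|_4 = 6 ⇒ 5
(1) 5|_4 = 4 + 1 ↦ 5 + 1|_5 = 6 ⇒ 5
(2) 5|_5 = 5 ↦ 6|_6 = 6 ⇒ 5
(3) 5|_6 = 5 ↦ 5|_7 = 5 ⇒ 4
(4) 4|_7 = 4 ↦ 4|_8 = 4 ⇒ 3
(5) 3|_8 = 3 ↦ 3|_9 = 3 ⇒ 2
(6) 2|_9 = 2 ↦ 2|_10 = 2 ⇒ 1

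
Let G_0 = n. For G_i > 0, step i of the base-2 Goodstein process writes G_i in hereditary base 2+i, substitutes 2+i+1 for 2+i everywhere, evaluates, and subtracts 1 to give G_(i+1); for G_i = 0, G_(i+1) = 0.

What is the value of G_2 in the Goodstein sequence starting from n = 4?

(0) 4|_2 = 2^2 ↦ 3^3|_3 = 27 ⇒ 26
(1) 26|_3 = 2·3^2 + 2·3 + 2 ↦ 2·4^2 + 2·4 + 2|_4 = 42 ⇒ 41

41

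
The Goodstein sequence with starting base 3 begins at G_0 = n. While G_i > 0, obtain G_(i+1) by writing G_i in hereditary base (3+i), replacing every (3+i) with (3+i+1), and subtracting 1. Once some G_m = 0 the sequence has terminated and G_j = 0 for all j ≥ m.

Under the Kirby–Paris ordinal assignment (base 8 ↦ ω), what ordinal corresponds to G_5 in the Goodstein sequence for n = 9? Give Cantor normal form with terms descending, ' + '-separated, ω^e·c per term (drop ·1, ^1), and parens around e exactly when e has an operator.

step 0: 9 = 3^2; sub 4 for 3: 4^2; = 16; G_1 = 16−1 = 15
step 1: 15 = 3·4 + 3; sub 5 for 4: 3·5 + 3; = 18; G_2 = 18−1 = 17
step 2: 17 = 3·5 + 2; sub 6 for 5: 3·6 + 2; = 20; G_3 = 20−1 = 19
step 3: 19 = 3·6 + 1; sub 7 for 6: 3·7 + 1; = 22; G_4 = 22−1 = 21
step 4: 21 = 3·7; sub 8 for 7: 3·8; = 24; G_5 = 24−1 = 23
step 5: 23 = 2·8 + 7; sub 9 for 8: 2·9 + 7; = 25; G_6 = 25−1 = 24

ω·2 + 7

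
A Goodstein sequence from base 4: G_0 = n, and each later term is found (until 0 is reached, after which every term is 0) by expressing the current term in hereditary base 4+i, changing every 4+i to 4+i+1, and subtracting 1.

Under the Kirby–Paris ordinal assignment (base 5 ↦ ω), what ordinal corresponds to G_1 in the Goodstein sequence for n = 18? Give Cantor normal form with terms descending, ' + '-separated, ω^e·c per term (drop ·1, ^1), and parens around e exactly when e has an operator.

ω^2 + 1

G_0 = 18. HB_4(18) = 4^2 + 2. Bump = 27. G_1 = 26.
G_1 = 26. HB_5(26) = 5^2 + 1. Bump = 37. G_2 = 36.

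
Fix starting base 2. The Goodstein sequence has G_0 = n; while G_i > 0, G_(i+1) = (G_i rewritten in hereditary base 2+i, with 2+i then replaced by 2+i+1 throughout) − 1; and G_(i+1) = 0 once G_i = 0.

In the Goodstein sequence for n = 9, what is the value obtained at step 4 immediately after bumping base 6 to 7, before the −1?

2471827

9 —HB2→ 2^(2 + 1) + 1 —bump→ 3^(3 + 1) + 1 = 82 —(−1)→ 81
81 —HB3→ 3^(3 + 1) —bump→ 4^(4 + 1) = 1024 —(−1)→ 1023
1023 —HB4→ 3·4^4 + 3·4^3 + 3·4^2 + 3·4 + 3 —bump→ 3·5^5 + 3·5^3 + 3·5^2 + 3·5 + 3 = 9843 —(−1)→ 9842
9842 —HB5→ 3·5^5 + 3·5^3 + 3·5^2 + 3·5 + 2 —bump→ 3·6^6 + 3·6^3 + 3·6^2 + 3·6 + 2 = 140744 —(−1)→ 140743
140743 —HB6→ 3·6^6 + 3·6^3 + 3·6^2 + 3·6 + 1 —bump→ 3·7^7 + 3·7^3 + 3·7^2 + 3·7 + 1 = 2471827 —(−1)→ 2471826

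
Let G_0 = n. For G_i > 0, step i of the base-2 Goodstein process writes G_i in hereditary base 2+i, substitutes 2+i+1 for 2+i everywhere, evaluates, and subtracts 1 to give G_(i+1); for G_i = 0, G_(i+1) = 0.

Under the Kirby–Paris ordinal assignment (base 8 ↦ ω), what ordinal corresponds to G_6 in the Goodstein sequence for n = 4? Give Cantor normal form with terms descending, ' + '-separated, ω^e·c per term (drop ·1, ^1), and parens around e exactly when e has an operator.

4 —HB2→ 2^2 —bump→ 3^3 = 27 —(−1)→ 26
26 —HB3→ 2·3^2 + 2·3 + 2 —bump→ 2·4^2 + 2·4 + 2 = 42 —(−1)→ 41
41 —HB4→ 2·4^2 + 2·4 + 1 —bump→ 2·5^2 + 2·5 + 1 = 61 —(−1)→ 60
60 —HB5→ 2·5^2 + 2·5 —bump→ 2·6^2 + 2·6 = 84 —(−1)→ 83
83 —HB6→ 2·6^2 + 6 + 5 —bump→ 2·7^2 + 7 + 5 = 110 —(−1)→ 109
109 —HB7→ 2·7^2 + 7 + 4 —bump→ 2·8^2 + 8 + 4 = 140 —(−1)→ 139
139 —HB8→ 2·8^2 + 8 + 3 —bump→ 2·9^2 + 9 + 3 = 174 —(−1)→ 173

ω^2·2 + ω + 3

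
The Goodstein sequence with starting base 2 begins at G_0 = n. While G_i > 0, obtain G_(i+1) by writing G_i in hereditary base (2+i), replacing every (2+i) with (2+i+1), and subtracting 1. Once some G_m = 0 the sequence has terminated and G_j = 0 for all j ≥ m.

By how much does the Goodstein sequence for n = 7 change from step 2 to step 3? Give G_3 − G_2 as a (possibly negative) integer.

2868

G_0 = 7. HB_2(7) = 2^2 + 2 + 1. Bump = 31. G_1 = 30.
G_1 = 30. HB_3(30) = 3^3 + 3. Bump = 260. G_2 = 259.
G_2 = 259. HB_4(259) = 4^4 + 3. Bump = 3128. G_3 = 3127.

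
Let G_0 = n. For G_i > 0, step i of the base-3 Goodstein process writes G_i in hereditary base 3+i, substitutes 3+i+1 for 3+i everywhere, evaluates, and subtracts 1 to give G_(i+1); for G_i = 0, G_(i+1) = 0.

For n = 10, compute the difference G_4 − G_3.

G_0=10  [base 3] 3^2 + 1  →[3↦4]→  4^2 + 1 = 17  −1 ⇒ G_1=16
G_1=16  [base 4] 4^2  →[4↦5]→  5^2 = 25  −1 ⇒ G_2=24
G_2=24  [base 5] 4·5 + 4  →[5↦6]→  4·6 + 4 = 28  −1 ⇒ G_3=27
G_3=27  [base 6] 4·6 + 3  →[6↦7]→  4·7 + 3 = 31  −1 ⇒ G_4=30

3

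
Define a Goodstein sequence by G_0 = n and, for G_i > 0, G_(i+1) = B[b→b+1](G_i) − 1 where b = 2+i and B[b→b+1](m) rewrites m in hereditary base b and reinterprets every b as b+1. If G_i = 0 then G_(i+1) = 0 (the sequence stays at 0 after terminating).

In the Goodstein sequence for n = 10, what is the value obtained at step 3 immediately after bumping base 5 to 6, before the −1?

[0] 10 ≡ 2^(2 + 1) + 2 (base 2). Lift 3: 84. −1: 83.
[1] 83 ≡ 3^(3 + 1) + 2 (base 3). Lift 4: 1026. −1: 1025.
[2] 1025 ≡ 4^(4 + 1) + 1 (base 4). Lift 5: 15626. −1: 15625.

279936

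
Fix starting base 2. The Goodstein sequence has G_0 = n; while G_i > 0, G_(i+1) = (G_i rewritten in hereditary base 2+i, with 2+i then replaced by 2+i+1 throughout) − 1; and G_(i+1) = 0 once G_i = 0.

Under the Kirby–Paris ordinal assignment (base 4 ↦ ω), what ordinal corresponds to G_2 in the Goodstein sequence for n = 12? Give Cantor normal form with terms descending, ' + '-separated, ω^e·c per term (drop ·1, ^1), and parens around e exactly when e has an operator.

ω^(ω + 1) + ω^2·2 + ω·2 + 1

i=0: 12 = 2^(2 + 1) + 2^2 (b=2); 2→3: 3^(3 + 1) + 3^3 = 108; 108−1 = 107
i=1: 107 = 3^(3 + 1) + 2·3^2 + 2·3 + 2 (b=3); 3→4: 4^(4 + 1) + 2·4^2 + 2·4 + 2 = 1066; 1066−1 = 1065
i=2: 1065 = 4^(4 + 1) + 2·4^2 + 2·4 + 1 (b=4); 4→5: 5^(5 + 1) + 2·5^2 + 2·5 + 1 = 15686; 15686−1 = 15685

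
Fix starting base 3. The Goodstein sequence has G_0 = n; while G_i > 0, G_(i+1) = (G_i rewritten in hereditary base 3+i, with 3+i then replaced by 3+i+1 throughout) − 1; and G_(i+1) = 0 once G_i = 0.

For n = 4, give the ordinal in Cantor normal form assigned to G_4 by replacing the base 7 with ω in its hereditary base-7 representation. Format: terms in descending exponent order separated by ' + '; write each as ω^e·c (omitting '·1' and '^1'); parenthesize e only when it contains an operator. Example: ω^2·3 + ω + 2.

2

(0) 4|_3 = 3 + 1 ↦ 4 + 1|_4 = 5 ⇒ 4
(1) 4|_4 = 4 ↦ 5|_5 = 5 ⇒ 4
(2) 4|_5 = 4 ↦ 4|_6 = 4 ⇒ 3
(3) 3|_6 = 3 ↦ 3|_7 = 3 ⇒ 2
(4) 2|_7 = 2 ↦ 2|_8 = 2 ⇒ 1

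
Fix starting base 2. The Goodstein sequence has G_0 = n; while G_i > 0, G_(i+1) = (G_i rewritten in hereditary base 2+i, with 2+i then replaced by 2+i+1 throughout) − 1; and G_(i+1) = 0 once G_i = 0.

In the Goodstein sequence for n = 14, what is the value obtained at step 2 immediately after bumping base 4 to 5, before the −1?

14 —HB2→ 2^(2 + 1) + 2^2 + 2 —bump→ 3^(3 + 1) + 3^3 + 3 = 111 —(−1)→ 110
110 —HB3→ 3^(3 + 1) + 3^3 + 2 —bump→ 4^(4 + 1) + 4^4 + 2 = 1282 —(−1)→ 1281
1281 —HB4→ 4^(4 + 1) + 4^4 + 1 —bump→ 5^(5 + 1) + 5^5 + 1 = 18751 —(−1)→ 18750

18751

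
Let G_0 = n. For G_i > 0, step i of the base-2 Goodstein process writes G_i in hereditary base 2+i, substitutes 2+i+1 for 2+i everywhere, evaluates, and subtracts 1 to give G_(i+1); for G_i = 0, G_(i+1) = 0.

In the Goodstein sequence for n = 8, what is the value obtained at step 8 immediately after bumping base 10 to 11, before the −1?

8 —HB2→ 2^(2 + 1) —bump→ 3^(3 + 1) = 81 —(−1)→ 80
80 —HB3→ 2·3^3 + 2·3^2 + 2·3 + 2 —bump→ 2·4^4 + 2·4^2 + 2·4 + 2 = 554 —(−1)→ 553
553 —HB4→ 2·4^4 + 2·4^2 + 2·4 + 1 —bump→ 2·5^5 + 2·5^2 + 2·5 + 1 = 6311 —(−1)→ 6310
6310 —HB5→ 2·5^5 + 2·5^2 + 2·5 —bump→ 2·6^6 + 2·6^2 + 2·6 = 93396 —(−1)→ 93395
93395 —HB6→ 2·6^6 + 2·6^2 + 6 + 5 —bump→ 2·7^7 + 2·7^2 + 7 + 5 = 1647196 —(−1)→ 1647195
1647195 —HB7→ 2·7^7 + 2·7^2 + 7 + 4 —bump→ 2·8^8 + 2·8^2 + 8 + 4 = 33554572 —(−1)→ 33554571
33554571 —HB8→ 2·8^8 + 2·8^2 + 8 + 3 —bump→ 2·9^9 + 2·9^2 + 9 + 3 = 774841152 —(−1)→ 774841151
774841151 —HB9→ 2·9^9 + 2·9^2 + 9 + 2 —bump→ 2·10^10 + 2·10^2 + 10 + 2 = 20000000212 —(−1)→ 20000000211

570623341476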